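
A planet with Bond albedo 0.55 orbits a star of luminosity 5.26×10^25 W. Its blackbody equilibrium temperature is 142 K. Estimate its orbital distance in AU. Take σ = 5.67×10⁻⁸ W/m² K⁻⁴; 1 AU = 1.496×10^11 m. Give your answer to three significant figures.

Required flux: S = 4σT⁴/(1−α) = 204.9 W/m².
S = L/(4πd²) → d = √(L/4πS) = √(5.26×10^25/(4π·204.9)) = 1.429×10^11 m = 0.9554 AU.

0.955 AU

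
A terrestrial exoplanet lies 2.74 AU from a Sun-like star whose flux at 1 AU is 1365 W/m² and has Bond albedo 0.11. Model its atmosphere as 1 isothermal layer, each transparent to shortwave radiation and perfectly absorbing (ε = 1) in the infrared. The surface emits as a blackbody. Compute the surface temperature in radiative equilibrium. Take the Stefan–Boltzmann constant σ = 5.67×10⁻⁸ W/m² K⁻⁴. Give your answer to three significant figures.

Flux at the orbit: S = 1365/(2.74)² = 181.8 W/m².
The effective emission temperature is T_e = [S(1−α)/(4σ)]^¼ = 163.4 K.
Layer-by-layer balance gives σT_s⁴ = (N+1)σT_e⁴, so T_s = 2^¼·163.4 = 194.4 K.

194 K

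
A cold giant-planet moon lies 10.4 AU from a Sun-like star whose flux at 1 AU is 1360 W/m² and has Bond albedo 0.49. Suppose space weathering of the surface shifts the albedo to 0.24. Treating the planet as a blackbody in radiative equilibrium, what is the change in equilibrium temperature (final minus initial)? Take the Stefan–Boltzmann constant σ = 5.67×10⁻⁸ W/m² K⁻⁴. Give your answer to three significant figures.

Irradiance scales as 1/d², so S = 1360 W/m² × (1/10.4)² = 12.57 W/m².
Before: T₁ = [12.57·0.51/(4σ)]^(1/4) = 72.92 K.
Final:   T₂ = [S(1−0.24)/(4σ)]^(1/4) = 80.57 K.
ΔT = T₂ − T₁ = 7.647 K.

7.65 kelvin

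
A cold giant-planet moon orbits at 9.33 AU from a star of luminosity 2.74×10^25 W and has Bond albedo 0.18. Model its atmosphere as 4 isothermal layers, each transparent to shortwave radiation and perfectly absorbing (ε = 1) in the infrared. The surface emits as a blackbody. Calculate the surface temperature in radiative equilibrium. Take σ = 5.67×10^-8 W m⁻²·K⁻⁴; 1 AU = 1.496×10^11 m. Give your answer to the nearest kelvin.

d = 9.33 × 1.496×10^11 m = 1.396×10^12 m.
Spreading L over a sphere of radius d: S = 2.74×10^25/(4π·1.40×10^12²) = 1.119 W m⁻².
OLR = S(1−α)/4 = 0.2294 W m⁻²; the top layer radiates at T_e = 44.85 K.
Layer-by-layer balance gives σT_s⁴ = (N+1)σT_e⁴, so T_s = 5^¼·44.85 = 67.07 K.

67 K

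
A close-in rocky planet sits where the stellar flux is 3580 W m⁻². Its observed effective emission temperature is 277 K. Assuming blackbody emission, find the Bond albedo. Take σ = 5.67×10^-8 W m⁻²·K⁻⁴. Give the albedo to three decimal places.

0.627

Energy balance: S(1−α)/4 = σT⁴, so 1−α = 4σT⁴/S.
4σT⁴ = 4·5.67×10⁻⁸·(277)⁴ = 1335 W m⁻².
1−α = 1335/3580 = 0.3730, so α = 0.6270.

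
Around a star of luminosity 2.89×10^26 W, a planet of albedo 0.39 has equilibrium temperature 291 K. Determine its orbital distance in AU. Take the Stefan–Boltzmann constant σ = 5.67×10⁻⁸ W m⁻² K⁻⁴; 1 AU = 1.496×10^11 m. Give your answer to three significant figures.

0.621 AU

Energy balance gives S = 4σT⁴/(1−α) = 2666 W m⁻².
S = L/(4πd²) → d = √(L/4πS) = √(2.89×10^26/(4π·2666)) = 9.288×10^10 m = 0.6208 AU.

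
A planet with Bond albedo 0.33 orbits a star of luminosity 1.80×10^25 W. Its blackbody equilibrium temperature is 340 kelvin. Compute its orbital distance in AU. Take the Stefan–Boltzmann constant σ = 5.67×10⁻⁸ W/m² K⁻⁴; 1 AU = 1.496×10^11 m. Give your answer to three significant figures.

Energy balance gives S = 4σT⁴/(1−α) = 4524 W/m².
Then d = [L/(4πS)]^(1/2) = 1.779×10^10 m, i.e. 0.1189 AU.

0.119 AU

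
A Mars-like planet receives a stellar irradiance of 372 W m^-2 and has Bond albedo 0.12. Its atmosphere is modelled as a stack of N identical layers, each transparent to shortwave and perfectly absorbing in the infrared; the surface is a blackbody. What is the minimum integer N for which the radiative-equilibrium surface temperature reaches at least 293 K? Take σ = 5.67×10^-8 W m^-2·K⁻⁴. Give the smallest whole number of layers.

5

The effective emission temperature is T_e = [S(1−α)/(4σ)]^¼ = 194.9 K.
Since T_s⁴ = (N+1)T_e⁴, we need N ≥ (T_s/T_e)⁴ − 1 = 4.106.
So N ≥ 4.106; the smallest integer is N = 5.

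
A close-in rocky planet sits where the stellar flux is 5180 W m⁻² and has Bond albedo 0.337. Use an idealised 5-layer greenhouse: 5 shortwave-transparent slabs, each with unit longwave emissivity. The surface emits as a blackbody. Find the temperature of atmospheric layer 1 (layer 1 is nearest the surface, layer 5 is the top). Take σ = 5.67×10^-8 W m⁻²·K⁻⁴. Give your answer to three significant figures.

The effective emission temperature is T_e = [S(1−α)/(4σ)]^¼ = 350.8 K.
The net upward flux σT_e⁴ is constant between every pair of levels, so T_k⁴ = (N+1−k)T_e⁴.
With k = 1: T_1 = (5+1−1)^¼·350.8 K = 524.6 K.

525 K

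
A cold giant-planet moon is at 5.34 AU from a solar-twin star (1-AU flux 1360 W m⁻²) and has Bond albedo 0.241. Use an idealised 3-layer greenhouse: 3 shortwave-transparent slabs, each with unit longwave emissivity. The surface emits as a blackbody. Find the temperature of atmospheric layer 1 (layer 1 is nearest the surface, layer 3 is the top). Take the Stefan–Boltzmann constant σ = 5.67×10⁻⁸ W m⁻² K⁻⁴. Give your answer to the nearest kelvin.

By the inverse-square law, S = 1360/5.34² = 47.69 W m⁻².
Top-of-atmosphere balance: σT_e⁴ = S(1−α)/4 = 9.050 W m⁻² → T_e = 112.4 K.
Each opaque layer satisfies 2T_j⁴ = T_{j−1}⁴ + T_{j+1}⁴, giving T_k⁴ = (N+1−k)T_e⁴.
With k = 1: T_1 = (3+1−1)^¼·112.4 K = 147.9 K.

148 K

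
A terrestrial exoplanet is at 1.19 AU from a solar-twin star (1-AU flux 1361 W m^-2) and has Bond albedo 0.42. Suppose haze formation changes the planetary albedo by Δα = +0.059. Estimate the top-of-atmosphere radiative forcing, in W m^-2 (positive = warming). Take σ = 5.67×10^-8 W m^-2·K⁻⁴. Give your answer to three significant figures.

Flux at the orbit: S = 1361/(1.19)² = 961.1 W m^-2.
The change in absorbed flux is Δ[S(1−α)/4] = −SΔα/4 = -14.18 W m^-2.

-14.2 W m^-2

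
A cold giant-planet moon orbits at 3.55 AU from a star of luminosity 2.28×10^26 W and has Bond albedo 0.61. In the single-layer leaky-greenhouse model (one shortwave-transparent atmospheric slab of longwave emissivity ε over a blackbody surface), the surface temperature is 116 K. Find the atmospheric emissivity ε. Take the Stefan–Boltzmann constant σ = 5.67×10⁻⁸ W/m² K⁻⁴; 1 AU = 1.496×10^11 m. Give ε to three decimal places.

0.778

d = 3.55 × 1.496×10^11 m = 5.311×10^11 m.
Spreading L over a sphere of radius d: S = 2.28×10^26/(4π·5.31×10^11²) = 64.33 W/m².
First, T_e = [64.33·(1−0.61)/(4σ)]^(1/4) = 102.6 K.
T_s⁴ = T_e⁴·2/(2−ε) → ε = 2 − 2(T_e/T_s)⁴ = 2 − 2·(102.6/116)⁴ = 0.7781.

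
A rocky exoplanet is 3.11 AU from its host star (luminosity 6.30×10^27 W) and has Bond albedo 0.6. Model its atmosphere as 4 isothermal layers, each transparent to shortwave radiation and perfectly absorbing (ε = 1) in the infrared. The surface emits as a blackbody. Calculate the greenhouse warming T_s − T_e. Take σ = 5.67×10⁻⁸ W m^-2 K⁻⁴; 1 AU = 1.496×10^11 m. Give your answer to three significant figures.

Orbital distance: d = 3.11 AU = 4.653×10^11 m.
Flux at the orbit: S = L/(4πd²) = 6.30×10^27/(4π·(4.65×10^11)²) = 2316 W m^-2.
Top-of-atmosphere balance: σT_e⁴ = S(1−α)/4 = 231.6 W m^-2 → T_e = 252.8 K.
T_s = (N+1)^(1/4)·T_e = 378.0 K.
Warming: T_s − T_e = 125.2 K.

125 K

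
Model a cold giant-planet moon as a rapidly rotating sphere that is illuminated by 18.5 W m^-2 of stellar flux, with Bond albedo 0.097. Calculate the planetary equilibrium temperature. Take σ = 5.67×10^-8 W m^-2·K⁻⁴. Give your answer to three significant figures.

92.6 kelvin

Averaging over the sphere, the absorbed flux is S(1−α)/4 = 4.176 W m^-2.
In equilibrium σT⁴ equals this, so T = 92.64 K.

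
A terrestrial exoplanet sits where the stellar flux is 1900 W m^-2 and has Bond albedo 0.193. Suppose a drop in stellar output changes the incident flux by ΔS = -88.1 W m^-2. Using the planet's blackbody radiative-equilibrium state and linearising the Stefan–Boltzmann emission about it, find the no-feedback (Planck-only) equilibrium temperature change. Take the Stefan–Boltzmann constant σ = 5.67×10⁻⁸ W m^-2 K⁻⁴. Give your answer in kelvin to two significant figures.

The baseline emission temperature is T_e = 286.7 K.
TOA radiative forcing: ΔF = (1−α)ΔS/4 = 0.807·(-88.1)/4 = -17.77 W m^-2.
The Planck feedback parameter is 4σT_e³ = 5.347 W m^-2/K.
So ΔT₀ = -17.77/5.347 = -3.32 K.

-3.3 kelvin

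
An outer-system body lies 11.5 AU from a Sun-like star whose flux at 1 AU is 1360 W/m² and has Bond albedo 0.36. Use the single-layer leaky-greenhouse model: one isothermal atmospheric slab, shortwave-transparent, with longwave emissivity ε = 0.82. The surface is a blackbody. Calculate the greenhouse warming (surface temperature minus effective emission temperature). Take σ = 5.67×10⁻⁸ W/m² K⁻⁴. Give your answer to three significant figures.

10.3 kelvin

Flux at the orbit: S = 1360/(11.5)² = 10.28 W/m².
At the top of the atmosphere, σT_e⁴ = S(1−α)/4 = 1.645 W/m², giving T_e = 73.40 K.
Surface balance with a leaky layer gives σT_s⁴ = σT_e⁴·2/(2−ε), so T_s = T_e·[2/(2−0.82)]^(1/4) = 83.74 K.
Greenhouse warming: T_s − T_e = 10.35 K.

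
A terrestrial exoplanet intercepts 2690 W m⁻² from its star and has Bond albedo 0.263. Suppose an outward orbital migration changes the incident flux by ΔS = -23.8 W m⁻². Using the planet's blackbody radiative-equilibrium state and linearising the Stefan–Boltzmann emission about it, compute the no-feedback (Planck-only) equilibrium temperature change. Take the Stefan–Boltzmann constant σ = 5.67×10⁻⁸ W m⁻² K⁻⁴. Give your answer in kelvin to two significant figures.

-0.68 K

The baseline emission temperature is T_e = 305.8 K.
ΔF = Δ[S(1−α)]/4 = (1−0.263)·-23.8/4 = -4.385 W m⁻².
Planck response: λ_P = 4σT_e³ = 4·5.67×10⁻⁸·(305.8)³ = 6.484 W m⁻²/K.
So ΔT₀ = -4.385/6.484 = -0.676 K.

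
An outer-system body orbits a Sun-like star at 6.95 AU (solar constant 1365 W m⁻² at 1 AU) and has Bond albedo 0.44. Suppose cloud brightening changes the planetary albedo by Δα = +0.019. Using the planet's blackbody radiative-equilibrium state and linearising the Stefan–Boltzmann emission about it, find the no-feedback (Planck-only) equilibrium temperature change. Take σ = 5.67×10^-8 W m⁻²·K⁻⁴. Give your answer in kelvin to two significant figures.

-0.78 K

By the inverse-square law, S = 1365/6.95² = 28.26 W m⁻².
Unperturbed T_e = [28.26·(1−0.44)/(4σ)]^¼ = 91.40 K.
TOA radiative forcing: ΔF = −S·Δα/4 = −28.26·(+0.019)/4 = -0.1342 W m⁻².
Planck response: λ_P = 4σT_e³ = 4·5.67×10⁻⁸·(91.40)³ = 0.1732 W m⁻²/K.
ΔT₀ = ΔF/λ_P = -0.1342/0.1732 = -0.775 K.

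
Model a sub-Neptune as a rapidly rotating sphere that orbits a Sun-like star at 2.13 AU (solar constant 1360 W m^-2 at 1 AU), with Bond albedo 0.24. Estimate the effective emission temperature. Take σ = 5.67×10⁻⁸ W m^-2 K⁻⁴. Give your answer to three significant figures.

178 kelvin

By the inverse-square law, S = 1360/2.13² = 299.8 W m^-2.
Averaging over the sphere, the absorbed flux is S(1−α)/4 = 56.96 W m^-2.
Set σT⁴ = 56.96 → T = (56.96/σ)^(1/4) = 178.0 K.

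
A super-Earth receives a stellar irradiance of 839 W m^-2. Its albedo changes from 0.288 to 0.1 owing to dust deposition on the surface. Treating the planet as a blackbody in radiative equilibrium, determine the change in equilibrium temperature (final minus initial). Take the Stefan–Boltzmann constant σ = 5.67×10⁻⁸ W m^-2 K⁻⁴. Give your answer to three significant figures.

With α = 0.288, T₁ = 226.5 K.
After:  T₂ = [839.0·0.9/(4σ)]^(1/4) = 240.2 K.
Change: 240.2 − 226.5 = 13.67 K.

13.7 kelvin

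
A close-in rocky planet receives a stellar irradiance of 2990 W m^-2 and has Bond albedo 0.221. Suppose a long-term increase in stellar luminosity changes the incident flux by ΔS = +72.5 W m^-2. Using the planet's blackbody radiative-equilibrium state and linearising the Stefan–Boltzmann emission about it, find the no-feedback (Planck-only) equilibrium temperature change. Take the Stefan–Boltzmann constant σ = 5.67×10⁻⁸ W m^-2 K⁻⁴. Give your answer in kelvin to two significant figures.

Reference equilibrium: T_e = [S(1−α)/(4σ)]^(1/4) = 318.3 K.
ΔF = Δ[S(1−α)]/4 = (1−0.221)·+72.5/4 = 14.12 W m^-2.
Planck response: λ_P = 4σT_e³ = 4·5.67×10⁻⁸·(318.3)³ = 7.317 W m^-2/K.
So ΔT₀ = 14.12/7.317 = 1.93 K.

1.9 K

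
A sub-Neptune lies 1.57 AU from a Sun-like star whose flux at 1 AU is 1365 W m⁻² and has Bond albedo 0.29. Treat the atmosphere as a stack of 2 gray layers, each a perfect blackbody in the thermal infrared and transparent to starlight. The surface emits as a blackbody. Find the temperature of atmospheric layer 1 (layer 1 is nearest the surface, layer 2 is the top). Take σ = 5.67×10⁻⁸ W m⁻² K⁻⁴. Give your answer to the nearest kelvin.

243 K

By the inverse-square law, S = 1365/1.57² = 553.8 W m⁻².
OLR = S(1−α)/4 = 98.30 W m⁻²; the top layer radiates at T_e = 204.1 K.
The net upward flux σT_e⁴ is constant between every pair of levels, so T_k⁴ = (N+1−k)T_e⁴.
With k = 1: T_1 = (2+1−1)^¼·204.1 K = 242.7 K.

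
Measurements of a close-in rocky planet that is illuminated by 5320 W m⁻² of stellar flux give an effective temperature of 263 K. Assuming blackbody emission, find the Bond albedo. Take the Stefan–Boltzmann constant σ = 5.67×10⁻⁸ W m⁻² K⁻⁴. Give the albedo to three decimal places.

From σT⁴ = S(1−α)/4 we invert for α: 1−α = 4σT⁴/S.
σT⁴ = 271.3 W m⁻², so 4σT⁴ = 1085 W m⁻².
Hence α = 1 − 1085/5320 = 0.7960.

0.796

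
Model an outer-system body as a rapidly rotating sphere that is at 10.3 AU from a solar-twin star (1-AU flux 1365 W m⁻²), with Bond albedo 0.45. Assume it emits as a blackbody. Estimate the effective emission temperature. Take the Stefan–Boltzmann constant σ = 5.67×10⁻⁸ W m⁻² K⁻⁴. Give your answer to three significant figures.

74.7 K

By the inverse-square law, S = 1365/10.3² = 12.87 W m⁻².
The planet absorbs (1−α)S over its disc πR² and re-emits over 4πR², so the mean absorbed flux is (1−0.45)·12.87/4 = 1.769 W m⁻².
Balancing against σT⁴: T = (1.769/5.67×10⁻⁸)^(1/4) = 74.74 K.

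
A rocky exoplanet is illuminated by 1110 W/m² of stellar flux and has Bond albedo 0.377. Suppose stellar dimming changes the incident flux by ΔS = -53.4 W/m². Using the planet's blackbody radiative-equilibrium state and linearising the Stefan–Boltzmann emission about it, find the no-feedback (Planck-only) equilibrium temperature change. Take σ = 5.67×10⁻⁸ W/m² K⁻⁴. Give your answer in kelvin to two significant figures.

-2.8 kelvin

Reference equilibrium: T_e = [S(1−α)/(4σ)]^(1/4) = 235.0 K.
ΔF = Δ[S(1−α)]/4 = (1−0.377)·-53.4/4 = -8.317 W/m².
Planck response: λ_P = 4σT_e³ = 4·5.67×10⁻⁸·(235.0)³ = 2.943 W/m²/K.
Hence the no-feedback warming is ΔF/(4σT_e³) = -2.83 K.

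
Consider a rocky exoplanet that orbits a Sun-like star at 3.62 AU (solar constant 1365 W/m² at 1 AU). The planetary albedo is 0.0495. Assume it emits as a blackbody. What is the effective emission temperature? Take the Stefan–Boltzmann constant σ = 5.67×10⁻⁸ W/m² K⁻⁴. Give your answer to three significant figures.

Irradiance scales as 1/d², so S = 1365 W/m² × (1/3.62)² = 104.2 W/m².
Absorbed flux (global mean): S(1−α)/4 = 104.2·0.951/4 = 24.75 W/m².
Balancing against σT⁴: T = (24.75/5.67×10⁻⁸)^(1/4) = 144.5 K.

145 K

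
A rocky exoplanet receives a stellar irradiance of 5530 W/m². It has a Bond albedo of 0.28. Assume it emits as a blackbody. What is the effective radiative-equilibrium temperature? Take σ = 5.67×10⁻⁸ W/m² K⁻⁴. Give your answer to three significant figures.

364 kelvin

The planet absorbs (1−α)S over its disc πR² and re-emits over 4πR², so the mean absorbed flux is (1−0.28)·5530/4 = 995.4 W/m².
Set σT⁴ = 995.4 → T = (995.4/σ)^(1/4) = 364.0 K.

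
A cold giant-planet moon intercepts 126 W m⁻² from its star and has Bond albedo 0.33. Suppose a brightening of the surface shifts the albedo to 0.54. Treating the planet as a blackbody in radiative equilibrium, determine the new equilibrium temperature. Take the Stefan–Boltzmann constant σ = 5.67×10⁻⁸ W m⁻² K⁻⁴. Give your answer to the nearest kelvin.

New equilibrium: T₂ = [(1−0.54)·126.0/(4σ)]^(1/4) = 126.4 K.

126 K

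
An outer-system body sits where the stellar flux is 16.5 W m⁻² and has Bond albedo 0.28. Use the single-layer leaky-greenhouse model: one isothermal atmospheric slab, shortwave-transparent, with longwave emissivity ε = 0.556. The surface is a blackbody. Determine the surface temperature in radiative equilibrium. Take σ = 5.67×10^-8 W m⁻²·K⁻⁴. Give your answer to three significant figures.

At the top of the atmosphere, σT_e⁴ = S(1−α)/4 = 2.970 W m⁻², giving T_e = 85.07 K.
For a single slab of emissivity ε, T_s⁴ = 2T_e⁴/(2−ε); thus T_s = 85.07·(1.385)^(1/4) = 92.29 K.

92.3 K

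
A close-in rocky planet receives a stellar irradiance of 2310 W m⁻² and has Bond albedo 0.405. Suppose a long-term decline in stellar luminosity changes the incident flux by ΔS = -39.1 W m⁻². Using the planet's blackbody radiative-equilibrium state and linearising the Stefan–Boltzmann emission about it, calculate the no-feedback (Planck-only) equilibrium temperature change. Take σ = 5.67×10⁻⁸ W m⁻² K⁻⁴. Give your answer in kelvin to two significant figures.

-1.2 K

Unperturbed T_e = [2310·(1−0.405)/(4σ)]^¼ = 279.0 K.
Only a fraction (1−α) is absorbed and it's spread over 4πR², so ΔF = (1−α)ΔS/4 = -5.816 W m⁻².
The Planck feedback parameter is 4σT_e³ = 4.926 W m⁻²/K.
So ΔT₀ = -5.816/4.926 = -1.18 K.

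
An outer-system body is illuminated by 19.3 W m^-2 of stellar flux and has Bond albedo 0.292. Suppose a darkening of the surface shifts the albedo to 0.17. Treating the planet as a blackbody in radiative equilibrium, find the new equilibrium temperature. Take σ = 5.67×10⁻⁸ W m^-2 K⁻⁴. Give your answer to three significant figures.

With the new albedo, S(1−α₂)/4 = 4.005 W m^-2, so T₂ = 91.67 K.

91.7 K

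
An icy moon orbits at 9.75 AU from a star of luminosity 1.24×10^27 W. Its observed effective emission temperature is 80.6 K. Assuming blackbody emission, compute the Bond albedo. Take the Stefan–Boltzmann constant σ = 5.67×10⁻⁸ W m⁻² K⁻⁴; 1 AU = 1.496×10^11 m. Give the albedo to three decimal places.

0.794

Orbital distance: d = 9.75 AU = 1.459×10^12 m.
Flux at the orbit: S = L/(4πd²) = 1.24×10^27/(4π·(1.46×10^12)²) = 46.38 W m⁻².
Rearranging the radiative balance, α = 1 − 4σT⁴/S.
σT⁴ = 2.393 W m⁻², so 4σT⁴ = 9.572 W m⁻².
1−α = 9.572/46.38 = 0.2064, so α = 0.7936.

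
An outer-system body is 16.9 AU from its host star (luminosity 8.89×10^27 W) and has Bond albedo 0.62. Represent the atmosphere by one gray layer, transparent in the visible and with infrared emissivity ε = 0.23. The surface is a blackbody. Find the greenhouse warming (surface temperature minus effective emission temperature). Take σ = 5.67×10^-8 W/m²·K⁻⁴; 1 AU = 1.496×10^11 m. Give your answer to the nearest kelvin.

d = 16.9 × 1.496×10^11 m = 2.528×10^12 m.
Flux at the orbit: S = L/(4πd²) = 8.89×10^27/(4π·(2.53×10^12)²) = 110.7 W/m².
The planet radiates to space at T_e = [S(1−α)/(4σ)]^(1/4) = 116.7 K.
Surface balance with a leaky layer gives σT_s⁴ = σT_e⁴·2/(2−ε), so T_s = T_e·[2/(2−0.23)]^(1/4) = 120.3 K.
Greenhouse warming: T_s − T_e = 3.619 K.

4 K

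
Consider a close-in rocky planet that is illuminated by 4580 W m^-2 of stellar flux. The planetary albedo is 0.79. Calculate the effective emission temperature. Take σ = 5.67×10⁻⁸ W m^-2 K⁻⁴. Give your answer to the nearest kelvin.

Absorbed flux (global mean): S(1−α)/4 = 4580·0.21/4 = 240.4 W m^-2.
In equilibrium σT⁴ equals this, so T = 255.2 K.

255 K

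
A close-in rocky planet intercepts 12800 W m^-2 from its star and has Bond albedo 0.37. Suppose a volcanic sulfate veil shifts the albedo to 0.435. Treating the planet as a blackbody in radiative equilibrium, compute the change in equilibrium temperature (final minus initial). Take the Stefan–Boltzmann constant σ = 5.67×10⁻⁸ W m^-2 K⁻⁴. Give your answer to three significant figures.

-11.7 K

Initial: T₁ = [S(1−0.37)/(4σ)]^(1/4) = 434.2 K.
With α = 0.435, T₂ = 422.6 K.
Change: 422.6 − 434.2 = -11.66 K.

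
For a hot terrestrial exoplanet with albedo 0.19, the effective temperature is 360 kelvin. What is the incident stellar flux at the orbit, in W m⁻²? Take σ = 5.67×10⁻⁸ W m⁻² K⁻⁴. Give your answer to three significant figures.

4700 W m⁻²

Invert the energy balance for S: S = 4σT⁴/(1−α).
σT⁴ = 5.67×10⁻⁸·(360)⁴ = 952.3 W m⁻².
So S = 4×952.3/(1−0.19) = 4703 W m⁻².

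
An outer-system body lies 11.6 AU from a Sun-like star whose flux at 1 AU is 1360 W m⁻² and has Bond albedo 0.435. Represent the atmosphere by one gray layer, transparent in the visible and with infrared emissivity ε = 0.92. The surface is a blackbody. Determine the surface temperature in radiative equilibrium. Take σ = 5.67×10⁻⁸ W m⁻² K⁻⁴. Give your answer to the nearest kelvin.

Flux at the orbit: S = 1360/(11.6)² = 10.11 W m⁻².
At the top of the atmosphere, σT_e⁴ = S(1−α)/4 = 1.428 W m⁻², giving T_e = 70.84 K.
For a single slab of emissivity ε, T_s⁴ = 2T_e⁴/(2−ε); thus T_s = 70.84·(1.852)^(1/4) = 82.63 K.

83 K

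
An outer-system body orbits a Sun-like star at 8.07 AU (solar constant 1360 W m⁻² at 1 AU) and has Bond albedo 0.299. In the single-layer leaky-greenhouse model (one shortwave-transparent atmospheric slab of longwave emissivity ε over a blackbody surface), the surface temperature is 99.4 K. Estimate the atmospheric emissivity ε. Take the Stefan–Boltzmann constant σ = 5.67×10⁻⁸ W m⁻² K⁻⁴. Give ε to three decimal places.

0.678

By the inverse-square law, S = 1360/8.07² = 20.88 W m⁻².
First, T_e = [20.88·(1−0.299)/(4σ)]^(1/4) = 89.63 K.
Inverting T_s⁴ = 2T_e⁴/(2−ε): (T_e/T_s)⁴ = 0.6612, so ε = 2(1 − 0.6612) = 0.6776.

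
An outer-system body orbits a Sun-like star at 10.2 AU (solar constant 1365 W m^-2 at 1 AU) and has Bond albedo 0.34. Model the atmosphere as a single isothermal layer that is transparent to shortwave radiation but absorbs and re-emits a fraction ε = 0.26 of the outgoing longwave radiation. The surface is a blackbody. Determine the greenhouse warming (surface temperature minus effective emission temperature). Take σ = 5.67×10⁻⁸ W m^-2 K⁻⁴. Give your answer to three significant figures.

2.78 kelvin

Irradiance scales as 1/d², so S = 1365 W m^-2 × (1/10.2)² = 13.12 W m^-2.
Effective emission temperature (TOA balance): σT_e⁴ = S(1−α)/4 = 2.165 W m^-2 → T_e = 78.61 K.
The surface balance (absorbed SW + ε·downward IR = σT_s⁴) with T_a⁴ = T_s⁴/2 reduces to T_s = T_e·[2/(2−ε)]^¼ = 81.39 K.
T_s − T_e = 81.39 − 78.61 = 2.785 K.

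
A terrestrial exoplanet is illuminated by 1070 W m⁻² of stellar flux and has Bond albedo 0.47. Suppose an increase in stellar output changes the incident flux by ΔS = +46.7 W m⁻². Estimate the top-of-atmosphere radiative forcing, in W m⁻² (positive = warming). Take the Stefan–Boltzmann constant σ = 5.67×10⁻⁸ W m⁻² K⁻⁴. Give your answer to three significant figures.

Only a fraction (1−α) is absorbed and it's spread over 4πR², so ΔF = (1−α)ΔS/4 = 6.188 W m⁻².

6.19 W m⁻²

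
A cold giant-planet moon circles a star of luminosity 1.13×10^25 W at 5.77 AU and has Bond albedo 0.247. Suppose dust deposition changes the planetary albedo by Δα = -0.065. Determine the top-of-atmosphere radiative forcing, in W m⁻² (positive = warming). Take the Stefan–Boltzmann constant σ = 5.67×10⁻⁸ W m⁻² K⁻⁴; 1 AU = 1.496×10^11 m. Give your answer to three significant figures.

0.0196 W m⁻²

d = 5.77 × 1.496×10^11 m = 8.632×10^11 m.
Flux at the orbit: S = L/(4πd²) = 1.13×10^25/(4π·(8.63×10^11)²) = 1.207 W m⁻².
The change in absorbed flux is Δ[S(1−α)/4] = −SΔα/4 = 0.01961 W m⁻².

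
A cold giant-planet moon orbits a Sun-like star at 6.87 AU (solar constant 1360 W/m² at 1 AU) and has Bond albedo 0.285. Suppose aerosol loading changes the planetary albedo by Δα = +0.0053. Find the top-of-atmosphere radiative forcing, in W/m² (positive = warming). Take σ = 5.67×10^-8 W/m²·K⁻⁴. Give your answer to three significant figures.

-0.0382 W/m²

Flux at the orbit: S = 1360/(6.87)² = 28.82 W/m².
ΔF = −(S/4)Δα = −(28.82/4)×(+0.0053) = -0.03818 W/m².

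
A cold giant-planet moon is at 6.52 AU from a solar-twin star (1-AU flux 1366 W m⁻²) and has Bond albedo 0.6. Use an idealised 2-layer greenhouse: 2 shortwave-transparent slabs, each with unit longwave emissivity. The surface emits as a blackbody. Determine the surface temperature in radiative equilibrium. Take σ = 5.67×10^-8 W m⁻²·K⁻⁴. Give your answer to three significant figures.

114 K

Flux at the orbit: S = 1366/(6.52)² = 32.13 W m⁻².
OLR = S(1−α)/4 = 3.213 W m⁻²; the top layer radiates at T_e = 86.76 K.
With N = 2 opaque layers, T_s = (N+1)^(1/4)·T_e = 3^(1/4)·86.76 = 114.2 K.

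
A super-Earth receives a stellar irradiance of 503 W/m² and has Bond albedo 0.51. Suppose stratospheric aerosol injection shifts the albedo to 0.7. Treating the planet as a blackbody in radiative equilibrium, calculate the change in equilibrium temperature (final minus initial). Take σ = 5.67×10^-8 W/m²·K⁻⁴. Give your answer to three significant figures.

Before: T₁ = [503.0·0.49/(4σ)]^(1/4) = 181.6 K.
With α = 0.7, T₂ = 160.6 K.
Change: 160.6 − 181.6 = -20.96 K.

-21.0 kelvin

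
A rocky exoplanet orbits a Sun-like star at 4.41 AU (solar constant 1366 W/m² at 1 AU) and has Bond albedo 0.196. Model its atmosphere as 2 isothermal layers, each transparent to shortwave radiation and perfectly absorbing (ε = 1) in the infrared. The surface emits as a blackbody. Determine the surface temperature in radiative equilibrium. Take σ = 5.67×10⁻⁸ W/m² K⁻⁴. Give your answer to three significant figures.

Flux at the orbit: S = 1366/(4.41)² = 70.24 W/m².
Top-of-atmosphere balance: σT_e⁴ = S(1−α)/4 = 14.12 W/m² → T_e = 125.6 K.
For an N-layer opaque stack, T_s⁴ = (N+1)T_e⁴, hence T_s = (3)^(1/4)×125.6 K = 165.3 K.

165 kelvin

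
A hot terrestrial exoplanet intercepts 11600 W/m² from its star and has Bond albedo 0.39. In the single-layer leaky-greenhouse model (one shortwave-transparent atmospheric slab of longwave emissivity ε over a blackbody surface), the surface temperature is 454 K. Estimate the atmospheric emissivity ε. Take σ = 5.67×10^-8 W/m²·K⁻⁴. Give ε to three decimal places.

First, T_e = [11600·(1−0.39)/(4σ)]^(1/4) = 420.3 K.
Inverting T_s⁴ = 2T_e⁴/(2−ε): (T_e/T_s)⁴ = 0.7344, so ε = 2(1 − 0.7344) = 0.5312.

0.531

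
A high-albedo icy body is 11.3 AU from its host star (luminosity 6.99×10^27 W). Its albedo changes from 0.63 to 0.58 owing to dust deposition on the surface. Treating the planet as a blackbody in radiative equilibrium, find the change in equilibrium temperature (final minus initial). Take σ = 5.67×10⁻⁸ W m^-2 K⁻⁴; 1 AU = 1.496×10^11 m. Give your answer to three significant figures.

4.30 kelvin

Orbital distance: d = 11.3 AU = 1.690×10^12 m.
S = L/(4πd²) = 194.6 W m^-2.
Before: T₁ = [194.6·0.37/(4σ)]^(1/4) = 133.5 K.
Final:   T₂ = [S(1−0.58)/(4σ)]^(1/4) = 137.8 K.
Change: 137.8 − 133.5 = 4.298 K.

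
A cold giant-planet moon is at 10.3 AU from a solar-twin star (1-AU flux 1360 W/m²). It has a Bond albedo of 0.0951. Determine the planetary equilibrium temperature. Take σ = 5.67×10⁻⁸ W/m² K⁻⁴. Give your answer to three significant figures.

84.6 K

By the inverse-square law, S = 1360/10.3² = 12.82 W/m².
Absorbed flux (global mean): S(1−α)/4 = 12.82·0.905/4 = 2.900 W/m².
In equilibrium σT⁴ equals this, so T = 84.57 K.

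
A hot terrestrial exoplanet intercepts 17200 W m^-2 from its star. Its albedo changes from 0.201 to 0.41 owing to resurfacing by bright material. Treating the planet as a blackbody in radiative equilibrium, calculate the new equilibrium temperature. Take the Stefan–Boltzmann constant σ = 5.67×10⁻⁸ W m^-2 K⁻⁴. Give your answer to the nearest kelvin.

With the new albedo, S(1−α₂)/4 = 2537 W m^-2, so T₂ = 459.9 K.

460 kelvin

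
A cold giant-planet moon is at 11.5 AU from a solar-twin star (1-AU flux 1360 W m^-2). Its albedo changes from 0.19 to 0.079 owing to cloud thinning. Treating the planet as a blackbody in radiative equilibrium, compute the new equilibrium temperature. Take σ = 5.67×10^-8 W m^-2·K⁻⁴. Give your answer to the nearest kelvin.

80 K

By the inverse-square law, S = 1360/11.5² = 10.28 W m^-2.
New equilibrium: T₂ = [(1−0.079)·10.28/(4σ)]^(1/4) = 80.39 K.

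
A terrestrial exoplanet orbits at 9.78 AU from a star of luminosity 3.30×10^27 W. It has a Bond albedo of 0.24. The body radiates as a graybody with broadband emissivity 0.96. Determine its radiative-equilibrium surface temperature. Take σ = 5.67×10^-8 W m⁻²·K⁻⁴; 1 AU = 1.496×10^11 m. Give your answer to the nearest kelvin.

Orbital distance: d = 9.78 AU = 1.463×10^12 m.
Flux at the orbit: S = L/(4πd²) = 3.30×10^27/(4π·(1.46×10^12)²) = 122.7 W m⁻².
The planet absorbs (1−α)S over its disc πR² and re-emits over 4πR², so the mean absorbed flux is (1−0.24)·122.7/4 = 23.31 W m⁻².
Radiative balance εσT⁴ = 23.31 gives T = [23.31/(0.96·σ)]^(1/4) = 143.9 K.

144 K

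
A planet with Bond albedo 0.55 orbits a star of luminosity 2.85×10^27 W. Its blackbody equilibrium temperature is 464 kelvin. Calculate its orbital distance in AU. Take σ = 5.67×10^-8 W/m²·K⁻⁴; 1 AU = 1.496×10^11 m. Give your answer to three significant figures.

0.659 AU

Required flux: S = 4σT⁴/(1−α) = 23360 W/m².
S = L/(4πd²) → d = √(L/4πS) = √(2.85×10^27/(4π·23360)) = 9.853×10^10 m = 0.6586 AU.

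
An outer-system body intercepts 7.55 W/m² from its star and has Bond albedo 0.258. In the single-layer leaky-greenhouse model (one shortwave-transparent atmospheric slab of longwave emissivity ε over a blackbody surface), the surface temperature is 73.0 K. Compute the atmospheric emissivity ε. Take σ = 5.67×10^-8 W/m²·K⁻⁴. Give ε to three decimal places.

0.260

Effective temperature: T_e = [S(1−α)/(4σ)]^(1/4) = 70.50 K.
T_s⁴ = T_e⁴·2/(2−ε) → ε = 2 − 2(T_e/T_s)⁴ = 2 − 2·(70.50/73.0)⁴ = 0.2604.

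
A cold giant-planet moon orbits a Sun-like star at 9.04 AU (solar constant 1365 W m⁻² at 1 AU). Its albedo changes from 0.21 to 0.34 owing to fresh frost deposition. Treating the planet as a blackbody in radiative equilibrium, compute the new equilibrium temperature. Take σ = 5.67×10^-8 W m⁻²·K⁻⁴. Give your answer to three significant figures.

83.5 K

Flux at the orbit: S = 1365/(9.04)² = 16.70 W m⁻².
T₂ = [S(1−α₂)/(4σ)]^(1/4) = [16.70·0.66/(4σ)]^(1/4) = 83.50 K.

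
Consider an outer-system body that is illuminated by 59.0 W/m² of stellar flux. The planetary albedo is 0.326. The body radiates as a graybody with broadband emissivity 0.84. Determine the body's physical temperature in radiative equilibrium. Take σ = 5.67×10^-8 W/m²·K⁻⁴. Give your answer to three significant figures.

Averaging over the sphere, the absorbed flux is S(1−α)/4 = 9.941 W/m².
Equating to εσT⁴ with ε = 0.84: T = (9.941/0.84σ)^(1/4) = 120.2 K.

120 kelvin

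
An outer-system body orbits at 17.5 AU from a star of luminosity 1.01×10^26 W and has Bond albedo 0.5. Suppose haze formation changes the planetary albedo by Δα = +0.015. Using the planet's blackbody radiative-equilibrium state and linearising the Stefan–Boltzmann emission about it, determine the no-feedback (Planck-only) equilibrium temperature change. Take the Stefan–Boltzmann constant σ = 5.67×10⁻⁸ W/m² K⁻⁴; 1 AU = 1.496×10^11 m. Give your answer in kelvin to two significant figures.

-0.30 K

Orbital distance: d = 17.5 AU = 2.618×10^12 m.
Flux at the orbit: S = L/(4πd²) = 1.01×10^26/(4π·(2.62×10^12)²) = 1.173 W/m².
Unperturbed T_e = [1.173·(1−0.5)/(4σ)]^¼ = 40.10 K.
TOA radiative forcing: ΔF = −S·Δα/4 = −1.173·(+0.015)/4 = -0.004397 W/m².
Linearising σT⁴ gives d(σT⁴)/dT = 4σT_e³ = 0.01462 W/m² per K.
So ΔT₀ = -0.004397/0.01462 = -0.301 K.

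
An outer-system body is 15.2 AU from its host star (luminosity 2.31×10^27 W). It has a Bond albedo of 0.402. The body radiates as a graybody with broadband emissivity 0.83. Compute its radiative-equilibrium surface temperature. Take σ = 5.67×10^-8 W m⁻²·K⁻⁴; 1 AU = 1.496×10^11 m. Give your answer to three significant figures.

d = 15.2 × 1.496×10^11 m = 2.274×10^12 m.
S = L/(4πd²) = 35.55 W m⁻².
The planet absorbs (1−α)S over its disc πR² and re-emits over 4πR², so the mean absorbed flux is (1−0.402)·35.55/4 = 5.315 W m⁻².
Radiative balance εσT⁴ = 5.315 gives T = [5.315/(0.83·σ)]^(1/4) = 103.1 K.

103 K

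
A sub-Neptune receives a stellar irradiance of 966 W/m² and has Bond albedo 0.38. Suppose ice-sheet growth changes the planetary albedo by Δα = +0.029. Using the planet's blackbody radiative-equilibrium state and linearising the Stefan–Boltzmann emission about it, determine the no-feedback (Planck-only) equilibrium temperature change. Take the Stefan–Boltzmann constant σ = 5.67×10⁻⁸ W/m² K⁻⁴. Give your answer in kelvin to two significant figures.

The baseline emission temperature is T_e = 226.7 K.
TOA radiative forcing: ΔF = −S·Δα/4 = −966.0·(+0.029)/4 = -7.004 W/m².
Planck response: λ_P = 4σT_e³ = 4·5.67×10⁻⁸·(226.7)³ = 2.642 W/m²/K.
Hence the no-feedback warming is ΔF/(4σT_e³) = -2.65 K.

-2.7 K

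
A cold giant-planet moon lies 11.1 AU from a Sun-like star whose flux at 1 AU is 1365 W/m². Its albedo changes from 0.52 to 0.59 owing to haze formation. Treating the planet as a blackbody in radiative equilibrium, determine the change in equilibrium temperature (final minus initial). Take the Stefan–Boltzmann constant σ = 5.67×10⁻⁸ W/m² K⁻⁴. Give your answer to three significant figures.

-2.69 K

Flux at the orbit: S = 1365/(11.1)² = 11.08 W/m².
Before: T₁ = [11.08·0.48/(4σ)]^(1/4) = 69.59 K.
Final:   T₂ = [S(1−0.59)/(4σ)]^(1/4) = 66.90 K.
Change: 66.90 − 69.59 = -2.689 K.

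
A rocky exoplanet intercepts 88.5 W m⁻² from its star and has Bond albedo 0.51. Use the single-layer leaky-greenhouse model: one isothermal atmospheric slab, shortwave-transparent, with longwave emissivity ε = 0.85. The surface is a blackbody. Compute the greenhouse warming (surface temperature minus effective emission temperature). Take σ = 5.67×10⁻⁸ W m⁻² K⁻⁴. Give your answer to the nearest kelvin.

The planet radiates to space at T_e = [S(1−α)/(4σ)]^(1/4) = 117.6 K.
For a single slab of emissivity ε, T_s⁴ = 2T_e⁴/(2−ε); thus T_s = 117.6·(1.739)^(1/4) = 135.0 K.
The atmosphere warms the surface by 17.45 K.

17 kelvin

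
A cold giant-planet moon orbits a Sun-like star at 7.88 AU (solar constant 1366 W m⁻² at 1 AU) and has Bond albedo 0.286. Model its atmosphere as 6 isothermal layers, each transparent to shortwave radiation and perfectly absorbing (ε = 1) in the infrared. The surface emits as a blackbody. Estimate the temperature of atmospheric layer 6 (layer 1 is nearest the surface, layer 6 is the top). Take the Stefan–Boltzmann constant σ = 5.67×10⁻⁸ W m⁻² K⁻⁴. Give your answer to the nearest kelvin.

By the inverse-square law, S = 1366/7.88² = 22.00 W m⁻².
OLR = S(1−α)/4 = 3.927 W m⁻²; the top layer radiates at T_e = 91.22 K.
The net upward flux σT_e⁴ is constant between every pair of levels, so T_k⁴ = (N+1−k)T_e⁴.
T_6 = (1)^(1/4)·91.22 = 91.22 K.

91 K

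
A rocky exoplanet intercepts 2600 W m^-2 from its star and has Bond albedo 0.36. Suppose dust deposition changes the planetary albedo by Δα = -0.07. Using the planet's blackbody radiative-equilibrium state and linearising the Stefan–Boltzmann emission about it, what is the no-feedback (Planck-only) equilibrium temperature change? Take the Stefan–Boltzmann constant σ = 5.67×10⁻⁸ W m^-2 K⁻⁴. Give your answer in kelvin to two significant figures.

8.0 K

The baseline emission temperature is T_e = 292.7 K.
The change in absorbed flux is Δ[S(1−α)/4] = −SΔα/4 = 45.50 W m^-2.
The Planck feedback parameter is 4σT_e³ = 5.686 W m^-2/K.
ΔT₀ = ΔF/λ_P = 45.50/5.686 = 8.00 K.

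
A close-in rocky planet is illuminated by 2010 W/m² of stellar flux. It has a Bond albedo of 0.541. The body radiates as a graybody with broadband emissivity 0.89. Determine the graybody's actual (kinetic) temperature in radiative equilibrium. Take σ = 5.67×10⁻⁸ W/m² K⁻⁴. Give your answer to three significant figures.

Absorbed flux (global mean): S(1−α)/4 = 2010·0.459/4 = 230.6 W/m².
Radiative balance εσT⁴ = 230.6 gives T = [230.6/(0.89·σ)]^(1/4) = 260.0 K.

260 K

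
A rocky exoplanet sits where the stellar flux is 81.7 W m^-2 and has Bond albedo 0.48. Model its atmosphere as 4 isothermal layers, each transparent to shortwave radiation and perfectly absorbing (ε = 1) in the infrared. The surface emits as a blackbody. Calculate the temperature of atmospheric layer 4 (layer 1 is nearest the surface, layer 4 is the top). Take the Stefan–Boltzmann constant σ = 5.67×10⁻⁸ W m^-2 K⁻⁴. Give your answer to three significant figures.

Top-of-atmosphere balance: σT_e⁴ = S(1−α)/4 = 10.62 W m^-2 → T_e = 117.0 K.
The net upward flux σT_e⁴ is constant between every pair of levels, so T_k⁴ = (N+1−k)T_e⁴.
With k = 4: T_4 = (4+1−4)^¼·117.0 K = 117.0 K.

117 kelvin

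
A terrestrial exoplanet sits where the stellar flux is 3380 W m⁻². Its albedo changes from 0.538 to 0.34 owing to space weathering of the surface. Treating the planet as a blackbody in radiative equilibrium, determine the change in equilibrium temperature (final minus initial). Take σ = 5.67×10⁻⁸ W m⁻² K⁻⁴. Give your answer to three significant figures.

26.9 K

Before: T₁ = [3380·0.462/(4σ)]^(1/4) = 288.1 K.
After:  T₂ = [3380·0.66/(4σ)]^(1/4) = 314.9 K.
ΔT = T₂ − T₁ = 26.87 K.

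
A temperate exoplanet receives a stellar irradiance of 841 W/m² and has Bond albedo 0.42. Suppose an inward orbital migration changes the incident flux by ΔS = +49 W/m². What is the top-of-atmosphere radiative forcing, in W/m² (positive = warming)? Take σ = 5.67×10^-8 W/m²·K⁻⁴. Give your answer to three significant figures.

7.11 W/m²

TOA radiative forcing: ΔF = (1−α)ΔS/4 = 0.58·(+49)/4 = 7.105 W/m².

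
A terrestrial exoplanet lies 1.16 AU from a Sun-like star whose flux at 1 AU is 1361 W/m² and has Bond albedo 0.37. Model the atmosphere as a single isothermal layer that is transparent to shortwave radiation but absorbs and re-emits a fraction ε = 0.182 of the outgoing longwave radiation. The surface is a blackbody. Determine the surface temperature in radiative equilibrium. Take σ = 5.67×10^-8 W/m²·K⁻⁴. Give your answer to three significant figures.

236 K

Irradiance scales as 1/d², so S = 1361 W/m² × (1/1.16)² = 1011 W/m².
The planet radiates to space at T_e = [S(1−α)/(4σ)]^(1/4) = 230.2 K.
Surface balance with a leaky layer gives σT_s⁴ = σT_e⁴·2/(2−ε), so T_s = T_e·[2/(2−0.182)]^(1/4) = 235.8 K.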